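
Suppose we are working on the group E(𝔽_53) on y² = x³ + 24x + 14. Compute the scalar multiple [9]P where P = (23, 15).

(27, 29)

Repeated addition: build up to 9P.
2P: tangent at (23, 15): λ = (3·23² + 24)/(2·15) ≡ 21/30. 30⁻¹ ≡ 23 (mod 53) since 30·23 = 690 ≡ 1, so λ ≡ 21·23 ≡ 6.
  x = λ² - 23 - 23 = 36 - 46 ≡ 43; y = λ·(23 - 43) - 15 ≡ 24. → (43, 24)
3P: (43, 24) + (23, 15). λ = (15 - 24)/(23 - 43) ≡ 44/33 mod 53. 33⁻¹ ≡ 45 (mod 53) since 33·45 = 1485 ≡ 1, so λ ≡ 19.
  x = λ² - 43 - 23 = 361 - 66 ≡ 30; y = λ·(43 - 30) - 24 ≡ 11. → (30, 11)
4P: (30, 11) + (23, 15). λ = (15 - 11)/(23 - 30) ≡ 4/46 mod 53. 46⁻¹ ≡ 15 (mod 53) since 46·15 = 690 ≡ 1, so λ ≡ 7.
  x = λ² - 30 - 23 = 49 - 53 ≡ 49; y = λ·(30 - 49) - 11 ≡ 15. → (49, 15)
5P: (49, 15) + (23, 15). λ = (15 - 15)/(23 - 49) ≡ 0/27 mod 53. 27⁻¹ ≡ 2 (mod 53), so λ ≡ 0.
  x = λ² - 49 - 23 = 0 - 72 ≡ 34; y = λ·(49 - 34) - 15 ≡ 38. → (34, 38)
6P: (34, 38) + (23, 15). λ = (15 - 38)/(23 - 34) ≡ 30/42 mod 53. 42⁻¹ ≡ 24 (mod 53), so λ ≡ 31.
  x = λ² - 34 - 23 = 961 - 57 ≡ 3; y = λ·(34 - 3) - 38 ≡ 22. → (3, 22)
7P: (3, 22) + (23, 15). λ = (15 - 22)/(23 - 3) ≡ 46/20 mod 53. 20⁻¹ ≡ 8 (mod 53), so λ ≡ 50.
  x = λ² - 3 - 23 = 2500 - 26 ≡ 36; y = λ·(3 - 36) - 22 ≡ 24. → (36, 24)
8P: (36, 24) + (23, 15). λ = (15 - 24)/(23 - 36) ≡ 44/40 mod 53. 40⁻¹ ≡ 4 (mod 53), so λ ≡ 17.
  x = λ² - 36 - 23 = 289 - 59 ≡ 18; y = λ·(36 - 18) - 24 ≡ 17. → (18, 17)
9P: (18, 17) + (23, 15). λ = (15 - 17)/(23 - 18) ≡ 51/5 mod 53. 5⁻¹ ≡ 32 (mod 53) since 5·32 = 160 ≡ 1, so λ ≡ 42.
  x = λ² - 18 - 23 = 1764 - 41 ≡ 27; y = λ·(18 - 27) - 17 ≡ 29. → (27, 29)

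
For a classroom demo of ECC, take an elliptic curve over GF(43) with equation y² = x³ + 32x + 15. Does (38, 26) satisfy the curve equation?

y² = 26² ≡ 31; x³ + 32x + 15 = 56103 ≡ 31 (mod 43). 31 = 31.

yes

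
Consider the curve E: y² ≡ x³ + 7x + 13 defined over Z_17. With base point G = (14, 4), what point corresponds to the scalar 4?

Double-and-add on 4 = (100)₂. Start with G = (14, 4) for the leading 1-bit.
double: tangent at (14, 4): λ = (3·14² + 7)/(2·4) ≡ 0/8. 8⁻¹ ≡ 15 (mod 17) since 8·15 = 120 ≡ 1, so λ ≡ 0·15 ≡ 0.
  x = λ² - 14 - 14 = 0 - 28 ≡ 6; y = λ·(14 - 6) - 4 ≡ 13. → (6, 13)
double: tangent at (6, 13): λ = (3·6² + 7)/(2·13) ≡ 13/9. 9⁻¹ ≡ 2 (mod 17) since 9·2 = 18 ≡ 1, so λ ≡ 13·2 ≡ 9.
  x = λ² - 6 - 6 = 81 - 12 ≡ 1; y = λ·(6 - 1) - 13 ≡ 15. → (1, 15)

(1, 15)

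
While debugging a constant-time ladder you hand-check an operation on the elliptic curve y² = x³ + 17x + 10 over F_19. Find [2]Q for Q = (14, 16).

tangent at (14, 16): λ = (3·14² + 17)/(2·16) ≡ 16/13. 13⁻¹ ≡ 3 (mod 19), so λ ≡ 16·3 ≡ 10.
  x = λ² - 14 - 14 = 100 - 28 ≡ 15; y = λ·(14 - 15) - 16 ≡ 12. → (15, 12)

(15, 12)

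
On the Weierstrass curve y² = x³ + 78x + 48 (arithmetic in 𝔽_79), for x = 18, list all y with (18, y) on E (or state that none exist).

x³ + 78x + 48 = 7284 ≡ 16 (mod 79).
Square roots of 16 mod 79: 4 and 75 (since 4² = 16 ≡ 16).

4, 75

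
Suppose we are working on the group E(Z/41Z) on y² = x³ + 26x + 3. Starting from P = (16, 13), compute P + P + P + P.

Double-and-add on 4 = (100)₂. Start with P = (16, 13) for the leading 1-bit.
double: tangent at (16, 13): λ = (3·16² + 26)/(2·13) ≡ 15/26. 26⁻¹ ≡ 30 (mod 41) since 26·30 = 780 ≡ 1, so λ ≡ 15·30 ≡ 40.
  x = λ² - 16 - 16 = 1600 - 32 ≡ 10; y = λ·(16 - 10) - 13 ≡ 22. → (10, 22)
double: tangent at (10, 22): λ = (3·10² + 26)/(2·22) ≡ 39/3. 3⁻¹ ≡ 14 (mod 41), so λ ≡ 39·14 ≡ 13.
  x = λ² - 10 - 10 = 169 - 20 ≡ 26; y = λ·(10 - 26) - 22 ≡ 16. → (26, 16)

(26, 16)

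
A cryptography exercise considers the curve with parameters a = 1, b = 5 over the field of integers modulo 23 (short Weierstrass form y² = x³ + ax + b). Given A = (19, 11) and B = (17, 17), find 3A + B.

(19, 11)

First 3A:
Repeated addition: build up to 3A.
2A: tangent at (19, 11): λ = (3·19² + 1)/(2·11) ≡ 3/22. 22⁻¹ ≡ 22 (mod 23), so λ ≡ 3·22 ≡ 20.
  x = λ² - 19 - 19 = 400 - 38 ≡ 17; y = λ·(19 - 17) - 11 ≡ 6. → (17, 6)
3A: (17, 6) + (19, 11). λ = (11 - 6)/(19 - 17) ≡ 5/2 mod 23. 2⁻¹ ≡ 12 (mod 23), so λ ≡ 14.
  x = λ² - 17 - 19 = 196 - 36 ≡ 22; y = λ·(17 - 22) - 6 ≡ 16. → (22, 16)
3A = (22, 16).
Finally 3A + B:
(22, 16) + (17, 17). λ = (17 - 16)/(17 - 22) ≡ 1/18 mod 23. 18⁻¹ ≡ 9 (mod 23), so λ ≡ 9.
  x = λ² - 22 - 17 = 81 - 39 ≡ 19; y = λ·(22 - 19) - 16 ≡ 11. → (19, 11)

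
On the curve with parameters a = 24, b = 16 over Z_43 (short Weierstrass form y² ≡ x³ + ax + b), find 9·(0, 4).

Write P = (0, 4).
Repeated addition: build up to 9P.
2P: tangent at (0, 4): λ = (3·0² + 24)/(2·4) ≡ 24/8. 8⁻¹ ≡ 27 (mod 43), so λ ≡ 24·27 ≡ 3.
  x = λ² - 0 - 0 = 9 - 0 ≡ 9; y = λ·(0 - 9) - 4 ≡ 12. → (9, 12)
3P: (9, 12) + (0, 4). λ = (4 - 12)/(0 - 9) ≡ 35/34 mod 43. 34⁻¹ ≡ 19 (mod 43), so λ ≡ 20.
  x = λ² - 9 - 0 = 400 - 9 ≡ 4; y = λ·(9 - 4) - 12 ≡ 2. → (4, 2)
4P: (4, 2) + (0, 4). λ = (4 - 2)/(0 - 4) ≡ 2/39 mod 43. 39⁻¹ ≡ 32 (mod 43) since 39·32 = 1248 ≡ 1, so λ ≡ 21.
  x = λ² - 4 - 0 = 441 - 4 ≡ 7; y = λ·(4 - 7) - 2 ≡ 21. → (7, 21)
5P: (7, 21) + (0, 4). λ = (4 - 21)/(0 - 7) ≡ 26/36 mod 43. 36⁻¹ ≡ 6 (mod 43), so λ ≡ 27.
  x = λ² - 7 - 0 = 729 - 7 ≡ 34; y = λ·(7 - 34) - 21 ≡ 24. → (34, 24)
6P: (34, 24) + (0, 4). λ = (4 - 24)/(0 - 34) ≡ 23/9 mod 43. 9⁻¹ ≡ 24 (mod 43) since 9·24 = 216 ≡ 1, so λ ≡ 36.
  x = λ² - 34 - 0 = 1296 - 34 ≡ 15; y = λ·(34 - 15) - 24 ≡ 15. → (15, 15)
7P: (15, 15) + (0, 4). λ = (4 - 15)/(0 - 15) ≡ 32/28 mod 43. 28⁻¹ ≡ 20 (mod 43), so λ ≡ 38.
  x = λ² - 15 - 0 = 1444 - 15 ≡ 10; y = λ·(15 - 10) - 15 ≡ 3. → (10, 3)
8P: (10, 3) + (0, 4). λ = (4 - 3)/(0 - 10) ≡ 1/33 mod 43. 33⁻¹ ≡ 30 (mod 43), so λ ≡ 30.
  x = λ² - 10 - 0 = 900 - 10 ≡ 30; y = λ·(10 - 30) - 3 ≡ 42. → (30, 42)
9P: (30, 42) + (0, 4). λ = (4 - 42)/(0 - 30) ≡ 5/13 mod 43. 13⁻¹ ≡ 10 (mod 43) since 13·10 = 130 ≡ 1, so λ ≡ 7.
  x = λ² - 30 - 0 = 49 - 30 ≡ 19; y = λ·(30 - 19) - 42 ≡ 35. → (19, 35)

(19, 35)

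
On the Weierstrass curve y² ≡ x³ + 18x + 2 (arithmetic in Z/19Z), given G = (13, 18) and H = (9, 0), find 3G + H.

First 3G:
Repeated addition: build up to 3G.
2G: tangent at (13, 18): λ = (3·13² + 18)/(2·18) ≡ 12/17. 17⁻¹ ≡ 9 (mod 19), so λ ≡ 12·9 ≡ 13.
  x = λ² - 13 - 13 = 169 - 26 ≡ 10; y = λ·(13 - 10) - 18 ≡ 2. → (10, 2)
3G: (10, 2) + (13, 18). λ = (18 - 2)/(13 - 10) ≡ 16/3 mod 19. 3⁻¹ ≡ 13 (mod 19), so λ ≡ 18.
  x = λ² - 10 - 13 = 324 - 23 ≡ 16; y = λ·(10 - 16) - 2 ≡ 4. → (16, 4)
3G = (16, 4).
Finally 3G + H:
(16, 4) + (9, 0). λ = (0 - 4)/(9 - 16) ≡ 15/12 mod 19. 12⁻¹ ≡ 8 (mod 19), so λ ≡ 6.
  x = λ² - 16 - 9 = 36 - 25 ≡ 11; y = λ·(16 - 11) - 4 ≡ 7. → (11, 7)

(11, 7)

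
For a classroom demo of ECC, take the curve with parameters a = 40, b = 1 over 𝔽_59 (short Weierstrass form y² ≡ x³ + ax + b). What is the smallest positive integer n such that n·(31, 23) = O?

12

2P: tangent at (31, 23): λ = (3·31² + 40)/(2·23) ≡ 32/46. 46⁻¹ ≡ 9 (mod 59) since 46·9 = 414 ≡ 1, so λ ≡ 32·9 ≡ 52.
  x = λ² - 31 - 31 = 2704 - 62 ≡ 46; y = λ·(31 - 46) - 23 ≡ 23. → (46, 23)
3P: (46, 23) + (31, 23). λ = (23 - 23)/(31 - 46) ≡ 0/44 mod 59. 44⁻¹ ≡ 55 (mod 59) since 44·55 = 2420 ≡ 1, so λ ≡ 0.
  x = λ² - 46 - 31 = 0 - 77 ≡ 41; y = λ·(46 - 41) - 23 ≡ 36. → (41, 36)
4P: (41, 36) + (31, 23). λ = (23 - 36)/(31 - 41) ≡ 46/49 mod 59. 49⁻¹ ≡ 53 (mod 59) since 49·53 = 2597 ≡ 1, so λ ≡ 19.
  x = λ² - 41 - 31 = 361 - 72 ≡ 53; y = λ·(41 - 53) - 36 ≡ 31. → (53, 31)
5P: (53, 31) + (31, 23). λ = (23 - 31)/(31 - 53) ≡ 51/37 mod 59. 37⁻¹ ≡ 8 (mod 59) since 37·8 = 296 ≡ 1, so λ ≡ 54.
  x = λ² - 53 - 31 = 2916 - 84 ≡ 0; y = λ·(53 - 0) - 31 ≡ 58. → (0, 58)
6P: (0, 58) + (31, 23). λ = (23 - 58)/(31 - 0) ≡ 24/31 mod 59. 31⁻¹ ≡ 40 (mod 59), so λ ≡ 16.
  x = λ² - 0 - 31 = 256 - 31 ≡ 48; y = λ·(0 - 48) - 58 ≡ 0. → (48, 0)
7P: (48, 0) + (31, 23). λ = (23 - 0)/(31 - 48) ≡ 23/42 mod 59. 42⁻¹ ≡ 52 (mod 59) since 42·52 = 2184 ≡ 1, so λ ≡ 16.
  x = λ² - 48 - 31 = 256 - 79 ≡ 0; y = λ·(48 - 0) - 0 ≡ 1. → (0, 1)
8P: (0, 1) + (31, 23). λ = (23 - 1)/(31 - 0) ≡ 22/31 mod 59. 31⁻¹ ≡ 40 (mod 59), so λ ≡ 54.
  x = λ² - 0 - 31 = 2916 - 31 ≡ 53; y = λ·(0 - 53) - 1 ≡ 28. → (53, 28)
9P: (53, 28) + (31, 23). λ = (23 - 28)/(31 - 53) ≡ 54/37 mod 59. 37⁻¹ ≡ 8 (mod 59), so λ ≡ 19.
  x = λ² - 53 - 31 = 361 - 84 ≡ 41; y = λ·(53 - 41) - 28 ≡ 23. → (41, 23)
10P: (41, 23) + (31, 23). λ = (23 - 23)/(31 - 41) ≡ 0/49 mod 59. 49⁻¹ ≡ 53 (mod 59), so λ ≡ 0.
  x = λ² - 41 - 31 = 0 - 72 ≡ 46; y = λ·(41 - 46) - 23 ≡ 36. → (46, 36)
11P: (46, 36) + (31, 23). λ = (23 - 36)/(31 - 46) ≡ 46/44 mod 59. 44⁻¹ ≡ 55 (mod 59), so λ ≡ 52.
  x = λ² - 46 - 31 = 2704 - 77 ≡ 31; y = λ·(46 - 31) - 36 ≡ 36. → (31, 36)
12P: (31, 36) + (31, 23): same x and y₁ ≡ -y₂, so the sum is O.
12P = O, so the order is 12.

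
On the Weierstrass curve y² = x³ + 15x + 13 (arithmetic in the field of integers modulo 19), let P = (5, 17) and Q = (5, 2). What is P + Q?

O

The two points share x = 5 and their y-coordinates satisfy 17 + 2 ≡ 0 (mod 19), so they are inverses. Their sum is the point at infinity.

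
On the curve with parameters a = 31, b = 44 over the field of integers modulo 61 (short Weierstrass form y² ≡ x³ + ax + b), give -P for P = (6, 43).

(6, 18)

-(6, 43) = (6, -43 mod 61) = (6, 18).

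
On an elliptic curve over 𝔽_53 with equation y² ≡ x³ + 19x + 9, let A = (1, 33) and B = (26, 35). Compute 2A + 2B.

First 2A:
Repeated addition: build up to 2A.
2A: tangent at (1, 33): λ = (3·1² + 19)/(2·33) ≡ 22/13. 13⁻¹ ≡ 49 (mod 53) since 13·49 = 637 ≡ 1, so λ ≡ 22·49 ≡ 18.
  x = λ² - 1 - 1 = 324 - 2 ≡ 4; y = λ·(1 - 4) - 33 ≡ 19. → (4, 19)
2A = (4, 19).
Next 2B:
Repeated addition: build up to 2B.
2B: tangent at (26, 35): λ = (3·26² + 19)/(2·35) ≡ 33/17. 17⁻¹ ≡ 25 (mod 53), so λ ≡ 33·25 ≡ 30.
  x = λ² - 26 - 26 = 900 - 52 ≡ 0; y = λ·(26 - 0) - 35 ≡ 3. → (0, 3)
2B = (0, 3).
Finally 2A + 2B:
(4, 19) + (0, 3). λ = (3 - 19)/(0 - 4) ≡ 37/49 mod 53. 49⁻¹ ≡ 13 (mod 53), so λ ≡ 4.
  x = λ² - 4 - 0 = 16 - 4 ≡ 12; y = λ·(4 - 12) - 19 ≡ 2. → (12, 2)

(12, 2)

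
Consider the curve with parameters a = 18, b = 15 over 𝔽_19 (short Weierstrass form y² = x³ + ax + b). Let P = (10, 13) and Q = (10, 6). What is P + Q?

O

The two points share x = 10 and their y-coordinates satisfy 13 + 6 ≡ 0 (mod 19), so they are inverses. Their sum is the point at infinity.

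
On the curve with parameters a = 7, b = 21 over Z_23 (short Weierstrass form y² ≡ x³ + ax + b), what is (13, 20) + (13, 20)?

(9, 13)

tangent at (13, 20): λ = (3·13² + 7)/(2·20) ≡ 8/17. 17⁻¹ ≡ 19 (mod 23) since 17·19 = 323 ≡ 1, so λ ≡ 8·19 ≡ 14.
  x = λ² - 13 - 13 = 196 - 26 ≡ 9; y = λ·(13 - 9) - 20 ≡ 13. → (9, 13)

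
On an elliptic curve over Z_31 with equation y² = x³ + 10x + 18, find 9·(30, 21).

(0, 24)

Write P = (30, 21).
Repeated addition: build up to 9P.
2P: tangent at (30, 21): λ = (3·30² + 10)/(2·21) ≡ 13/11. 11⁻¹ ≡ 17 (mod 31), so λ ≡ 13·17 ≡ 4.
  x = λ² - 30 - 30 = 16 - 60 ≡ 18; y = λ·(30 - 18) - 21 ≡ 27. → (18, 27)
3P: (18, 27) + (30, 21). λ = (21 - 27)/(30 - 18) ≡ 25/12 mod 31. 12⁻¹ ≡ 13 (mod 31) since 12·13 = 156 ≡ 1, so λ ≡ 15.
  x = λ² - 18 - 30 = 225 - 48 ≡ 22; y = λ·(18 - 22) - 27 ≡ 6. → (22, 6)
4P: (22, 6) + (30, 21). λ = (21 - 6)/(30 - 22) ≡ 15/8 mod 31. 8⁻¹ ≡ 4 (mod 31) since 8·4 = 32 ≡ 1, so λ ≡ 29.
  x = λ² - 22 - 30 = 841 - 52 ≡ 14; y = λ·(22 - 14) - 6 ≡ 9. → (14, 9)
5P: (14, 9) + (30, 21). λ = (21 - 9)/(30 - 14) ≡ 12/16 mod 31. 16⁻¹ ≡ 2 (mod 31), so λ ≡ 24.
  x = λ² - 14 - 30 = 576 - 44 ≡ 5; y = λ·(14 - 5) - 9 ≡ 21. → (5, 21)
6P: (5, 21) + (30, 21). λ = (21 - 21)/(30 - 5) ≡ 0/25 mod 31. 25⁻¹ ≡ 5 (mod 31), so λ ≡ 0.
  x = λ² - 5 - 30 = 0 - 35 ≡ 27; y = λ·(5 - 27) - 21 ≡ 10. → (27, 10)
7P: (27, 10) + (30, 21). λ = (21 - 10)/(30 - 27) ≡ 11/3 mod 31. 3⁻¹ ≡ 21 (mod 31) since 3·21 = 63 ≡ 1, so λ ≡ 14.
  x = λ² - 27 - 30 = 196 - 57 ≡ 15; y = λ·(27 - 15) - 10 ≡ 3. → (15, 3)
8P: (15, 3) + (30, 21). λ = (21 - 3)/(30 - 15) ≡ 18/15 mod 31. 15⁻¹ ≡ 29 (mod 31), so λ ≡ 26.
  x = λ² - 15 - 30 = 676 - 45 ≡ 11; y = λ·(15 - 11) - 3 ≡ 8. → (11, 8)
9P: (11, 8) + (30, 21). λ = (21 - 8)/(30 - 11) ≡ 13/19 mod 31. 19⁻¹ ≡ 18 (mod 31), so λ ≡ 17.
  x = λ² - 11 - 30 = 289 - 41 ≡ 0; y = λ·(11 - 0) - 8 ≡ 24. → (0, 24)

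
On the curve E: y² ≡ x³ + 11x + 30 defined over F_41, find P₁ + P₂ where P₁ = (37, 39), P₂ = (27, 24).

(37, 39) + (27, 24). λ = (24 - 39)/(27 - 37) ≡ 26/31 mod 41. 31⁻¹ ≡ 4 (mod 41), so λ ≡ 22.
  x = λ² - 37 - 27 = 484 - 64 ≡ 10; y = λ·(37 - 10) - 39 ≡ 22. → (10, 22)

(10, 22)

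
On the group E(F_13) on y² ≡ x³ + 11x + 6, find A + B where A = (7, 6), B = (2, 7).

(3, 1)

(7, 6) + (2, 7). λ = (7 - 6)/(2 - 7) ≡ 1/8 mod 13. 8⁻¹ ≡ 5 (mod 13), so λ ≡ 5.
  x = λ² - 7 - 2 = 25 - 9 ≡ 3; y = λ·(7 - 3) - 6 ≡ 1. → (3, 1)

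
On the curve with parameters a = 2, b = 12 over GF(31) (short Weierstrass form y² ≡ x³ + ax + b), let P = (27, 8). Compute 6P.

Double-and-add on 6 = (110)₂. Start with P = (27, 8) for the leading 1-bit.
double: tangent at (27, 8): λ = (3·27² + 2)/(2·8) ≡ 19/16. 16⁻¹ ≡ 2 (mod 31), so λ ≡ 19·2 ≡ 7.
  x = λ² - 27 - 27 = 49 - 54 ≡ 26; y = λ·(27 - 26) - 8 ≡ 30. → (26, 30)
add P: (26, 30) + (27, 8). λ = (8 - 30)/(27 - 26) ≡ 9/1 mod 31. 1⁻¹ ≡ 1 (mod 31) since 1·1 = 1 ≡ 1, so λ ≡ 9.
  x = λ² - 26 - 27 = 81 - 53 ≡ 28; y = λ·(26 - 28) - 30 ≡ 14. → (28, 14)
double: tangent at (28, 14): λ = (3·28² + 2)/(2·14) ≡ 29/28. 28⁻¹ ≡ 10 (mod 31), so λ ≡ 29·10 ≡ 11.
  x = λ² - 28 - 28 = 121 - 56 ≡ 3; y = λ·(28 - 3) - 14 ≡ 13. → (3, 13)

(3, 13)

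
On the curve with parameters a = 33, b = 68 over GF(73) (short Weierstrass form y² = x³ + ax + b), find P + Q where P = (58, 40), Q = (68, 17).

(45, 25)

(58, 40) + (68, 17). λ = (17 - 40)/(68 - 58) ≡ 50/10 mod 73. 10⁻¹ ≡ 22 (mod 73), so λ ≡ 5.
  x = λ² - 58 - 68 = 25 - 126 ≡ 45; y = λ·(58 - 45) - 40 ≡ 25. → (45, 25)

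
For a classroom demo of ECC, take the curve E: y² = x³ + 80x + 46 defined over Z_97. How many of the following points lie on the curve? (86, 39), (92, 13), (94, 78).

(86, 39): 39² ≡ 66, rhs ≡ 66 → on.
(92, 13): 13² ≡ 72, rhs ≡ 6 → off.
(94, 78): 78² ≡ 70, rhs ≡ 70 → on.

2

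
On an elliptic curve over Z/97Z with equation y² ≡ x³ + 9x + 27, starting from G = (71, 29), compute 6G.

Double-and-add on 6 = (110)₂. Start with G = (71, 29) for the leading 1-bit.
double: tangent at (71, 29): λ = (3·71² + 9)/(2·29) ≡ 0/58. 58⁻¹ ≡ 92 (mod 97), so λ ≡ 0·92 ≡ 0.
  x = λ² - 71 - 71 = 0 - 142 ≡ 52; y = λ·(71 - 52) - 29 ≡ 68. → (52, 68)
add G: (52, 68) + (71, 29). λ = (29 - 68)/(71 - 52) ≡ 58/19 mod 97. 19⁻¹ ≡ 46 (mod 97) since 19·46 = 874 ≡ 1, so λ ≡ 49.
  x = λ² - 52 - 71 = 2401 - 123 ≡ 47; y = λ·(52 - 47) - 68 ≡ 80. → (47, 80)
double: tangent at (47, 80): λ = (3·47² + 9)/(2·80) ≡ 40/63. 63⁻¹ ≡ 77 (mod 97) since 63·77 = 4851 ≡ 1, so λ ≡ 40·77 ≡ 73.
  x = λ² - 47 - 47 = 5329 - 94 ≡ 94; y = λ·(47 - 94) - 80 ≡ 78. → (94, 78)

(94, 78)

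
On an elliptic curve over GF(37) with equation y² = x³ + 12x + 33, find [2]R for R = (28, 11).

tangent at (28, 11): λ = (3·28² + 12)/(2·11) ≡ 33/22. 22⁻¹ ≡ 32 (mod 37) since 22·32 = 704 ≡ 1, so λ ≡ 33·32 ≡ 20.
  x = λ² - 28 - 28 = 400 - 56 ≡ 11; y = λ·(28 - 11) - 11 ≡ 33. → (11, 33)

(11, 33)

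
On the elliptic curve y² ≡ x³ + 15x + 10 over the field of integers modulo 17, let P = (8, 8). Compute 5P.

(4, 7)

Double-and-add on 5 = (101)₂. Start with P = (8, 8) for the leading 1-bit.
double: tangent at (8, 8): λ = (3·8² + 15)/(2·8) ≡ 3/16. 16⁻¹ ≡ 16 (mod 17) since 16·16 = 256 ≡ 1, so λ ≡ 3·16 ≡ 14.
  x = λ² - 8 - 8 = 196 - 16 ≡ 10; y = λ·(8 - 10) - 8 ≡ 15. → (10, 15)
double: tangent at (10, 15): λ = (3·10² + 15)/(2·15) ≡ 9/13. 13⁻¹ ≡ 4 (mod 17) since 13·4 = 52 ≡ 1, so λ ≡ 9·4 ≡ 2.
  x = λ² - 10 - 10 = 4 - 20 ≡ 1; y = λ·(10 - 1) - 15 ≡ 3. → (1, 3)
add P: (1, 3) + (8, 8). λ = (8 - 3)/(8 - 1) ≡ 5/7 mod 17. 7⁻¹ ≡ 5 (mod 17) since 7·5 = 35 ≡ 1, so λ ≡ 8.
  x = λ² - 1 - 8 = 64 - 9 ≡ 4; y = λ·(1 - 4) - 3 ≡ 7. → (4, 7)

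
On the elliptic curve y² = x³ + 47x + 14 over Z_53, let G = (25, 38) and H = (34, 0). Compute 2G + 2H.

(19, 44)

First 2G:
Repeated addition: build up to 2G.
2G: tangent at (25, 38): λ = (3·25² + 47)/(2·38) ≡ 14/23. 23⁻¹ ≡ 30 (mod 53), so λ ≡ 14·30 ≡ 49.
  x = λ² - 25 - 25 = 2401 - 50 ≡ 19; y = λ·(25 - 19) - 38 ≡ 44. → (19, 44)
2G = (19, 44).
Next 2H:
Repeated addition: build up to 2H.
2H: (34, 0) + (34, 0): same x and y₁ ≡ -y₂, so the sum is O.
2H = O.
Finally 2G + 2H:
(19, 44) + O = (19, 44) (identity).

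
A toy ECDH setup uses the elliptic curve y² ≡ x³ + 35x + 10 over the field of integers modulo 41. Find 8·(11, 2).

(14, 28)

Write Q = (11, 2).
Repeated addition: build up to 8Q.
2Q: tangent at (11, 2): λ = (3·11² + 35)/(2·2) ≡ 29/4. 4⁻¹ ≡ 31 (mod 41), so λ ≡ 29·31 ≡ 38.
  x = λ² - 11 - 11 = 1444 - 22 ≡ 28; y = λ·(11 - 28) - 2 ≡ 8. → (28, 8)
3Q: (28, 8) + (11, 2). λ = (2 - 8)/(11 - 28) ≡ 35/24 mod 41. 24⁻¹ ≡ 12 (mod 41) since 24·12 = 288 ≡ 1, so λ ≡ 10.
  x = λ² - 28 - 11 = 100 - 39 ≡ 20; y = λ·(28 - 20) - 8 ≡ 31. → (20, 31)
4Q: (20, 31) + (11, 2). λ = (2 - 31)/(11 - 20) ≡ 12/32 mod 41. 32⁻¹ ≡ 9 (mod 41) since 32·9 = 288 ≡ 1, so λ ≡ 26.
  x = λ² - 20 - 11 = 676 - 31 ≡ 30; y = λ·(20 - 30) - 31 ≡ 37. → (30, 37)
5Q: (30, 37) + (11, 2). λ = (2 - 37)/(11 - 30) ≡ 6/22 mod 41. 22⁻¹ ≡ 28 (mod 41), so λ ≡ 4.
  x = λ² - 30 - 11 = 16 - 41 ≡ 16; y = λ·(30 - 16) - 37 ≡ 19. → (16, 19)
6Q: (16, 19) + (11, 2). λ = (2 - 19)/(11 - 16) ≡ 24/36 mod 41. 36⁻¹ ≡ 8 (mod 41) since 36·8 = 288 ≡ 1, so λ ≡ 28.
  x = λ² - 16 - 11 = 784 - 27 ≡ 19; y = λ·(16 - 19) - 19 ≡ 20. → (19, 20)
7Q: (19, 20) + (11, 2). λ = (2 - 20)/(11 - 19) ≡ 23/33 mod 41. 33⁻¹ ≡ 5 (mod 41) since 33·5 = 165 ≡ 1, so λ ≡ 33.
  x = λ² - 19 - 11 = 1089 - 30 ≡ 34; y = λ·(19 - 34) - 20 ≡ 18. → (34, 18)
8Q: (34, 18) + (11, 2). λ = (2 - 18)/(11 - 34) ≡ 25/18 mod 41. 18⁻¹ ≡ 16 (mod 41), so λ ≡ 31.
  x = λ² - 34 - 11 = 961 - 45 ≡ 14; y = λ·(34 - 14) - 18 ≡ 28. → (14, 28)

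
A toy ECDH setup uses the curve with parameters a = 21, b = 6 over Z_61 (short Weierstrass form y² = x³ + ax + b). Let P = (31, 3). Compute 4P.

(40, 53)

Repeated addition: build up to 4P.
2P: tangent at (31, 3): λ = (3·31² + 21)/(2·3) ≡ 37/6. 6⁻¹ ≡ 51 (mod 61), so λ ≡ 37·51 ≡ 57.
  x = λ² - 31 - 31 = 3249 - 62 ≡ 15; y = λ·(31 - 15) - 3 ≡ 55. → (15, 55)
3P: (15, 55) + (31, 3). λ = (3 - 55)/(31 - 15) ≡ 9/16 mod 61. 16⁻¹ ≡ 42 (mod 61), so λ ≡ 12.
  x = λ² - 15 - 31 = 144 - 46 ≡ 37; y = λ·(15 - 37) - 55 ≡ 47. → (37, 47)
4P: (37, 47) + (31, 3). λ = (3 - 47)/(31 - 37) ≡ 17/55 mod 61. 55⁻¹ ≡ 10 (mod 61), so λ ≡ 48.
  x = λ² - 37 - 31 = 2304 - 68 ≡ 40; y = λ·(37 - 40) - 47 ≡ 53. → (40, 53)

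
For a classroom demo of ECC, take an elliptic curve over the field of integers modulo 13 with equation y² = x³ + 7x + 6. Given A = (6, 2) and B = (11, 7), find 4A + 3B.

First 4A:
Repeated addition: build up to 4A.
2A: tangent at (6, 2): λ = (3·6² + 7)/(2·2) ≡ 11/4. 4⁻¹ ≡ 10 (mod 13) since 4·10 = 40 ≡ 1, so λ ≡ 11·10 ≡ 6.
  x = λ² - 6 - 6 = 36 - 12 ≡ 11; y = λ·(6 - 11) - 2 ≡ 7. → (11, 7)
3A: (11, 7) + (6, 2). λ = (2 - 7)/(6 - 11) ≡ 8/8 mod 13. 8⁻¹ ≡ 5 (mod 13) since 8·5 = 40 ≡ 1, so λ ≡ 1.
  x = λ² - 11 - 6 = 1 - 17 ≡ 10; y = λ·(11 - 10) - 7 ≡ 7. → (10, 7)
4A: (10, 7) + (6, 2). λ = (2 - 7)/(6 - 10) ≡ 8/9 mod 13. 9⁻¹ ≡ 3 (mod 13), so λ ≡ 11.
  x = λ² - 10 - 6 = 121 - 16 ≡ 1; y = λ·(10 - 1) - 7 ≡ 1. → (1, 1)
4A = (1, 1).
Next 3B:
Repeated addition: build up to 3B.
2B: tangent at (11, 7): λ = (3·11² + 7)/(2·7) ≡ 6/1. 1⁻¹ ≡ 1 (mod 13), so λ ≡ 6·1 ≡ 6.
  x = λ² - 11 - 11 = 36 - 22 ≡ 1; y = λ·(11 - 1) - 7 ≡ 1. → (1, 1)
3B: (1, 1) + (11, 7). λ = (7 - 1)/(11 - 1) ≡ 6/10 mod 13. 10⁻¹ ≡ 4 (mod 13), so λ ≡ 11.
  x = λ² - 1 - 11 = 121 - 12 ≡ 5; y = λ·(1 - 5) - 1 ≡ 7. → (5, 7)
3B = (5, 7).
Finally 4A + 3B:
(1, 1) + (5, 7). λ = (7 - 1)/(5 - 1) ≡ 6/4 mod 13. 4⁻¹ ≡ 10 (mod 13), so λ ≡ 8.
  x = λ² - 1 - 5 = 64 - 6 ≡ 6; y = λ·(1 - 6) - 1 ≡ 11. → (6, 11)

(6, 11)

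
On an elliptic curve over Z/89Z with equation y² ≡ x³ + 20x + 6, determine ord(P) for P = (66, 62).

3

2P: tangent at (66, 62): λ = (3·66² + 20)/(2·62) ≡ 5/35. 35⁻¹ ≡ 28 (mod 89) since 35·28 = 980 ≡ 1, so λ ≡ 5·28 ≡ 51.
  x = λ² - 66 - 66 = 2601 - 132 ≡ 66; y = λ·(66 - 66) - 62 ≡ 27. → (66, 27)
3P: (66, 27) + (66, 62): same x and y₁ ≡ -y₂, so the sum is 𝒪.
3P = 𝒪, so the order is 3.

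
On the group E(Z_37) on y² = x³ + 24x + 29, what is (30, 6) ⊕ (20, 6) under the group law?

(30, 6) + (20, 6). λ = (6 - 6)/(20 - 30) ≡ 0/27 mod 37. 27⁻¹ ≡ 11 (mod 37), so λ ≡ 0.
  x = λ² - 30 - 20 = 0 - 50 ≡ 24; y = λ·(30 - 24) - 6 ≡ 31. → (24, 31)

(24, 31)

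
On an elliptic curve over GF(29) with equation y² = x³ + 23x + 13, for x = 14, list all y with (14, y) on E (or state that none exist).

x³ + 23x + 13 = 3079 ≡ 5 (mod 29).
Square roots of 5 mod 29: 11 and 18 (since 11² = 121 ≡ 5).

11, 18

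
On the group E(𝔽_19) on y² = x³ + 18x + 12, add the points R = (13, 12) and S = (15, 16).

(13, 12) + (15, 16). λ = (16 - 12)/(15 - 13) ≡ 4/2 mod 19. 2⁻¹ ≡ 10 (mod 19), so λ ≡ 2.
  x = λ² - 13 - 15 = 4 - 28 ≡ 14; y = λ·(13 - 14) - 12 ≡ 5. → (14, 5)

(14, 5)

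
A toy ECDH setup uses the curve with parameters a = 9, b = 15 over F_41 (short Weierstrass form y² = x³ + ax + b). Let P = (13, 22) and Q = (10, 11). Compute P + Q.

(13, 22) + (10, 11). λ = (11 - 22)/(10 - 13) ≡ 30/38 mod 41. 38⁻¹ ≡ 27 (mod 41), so λ ≡ 31.
  x = λ² - 13 - 10 = 961 - 23 ≡ 36; y = λ·(13 - 36) - 22 ≡ 3. → (36, 3)

(36, 3)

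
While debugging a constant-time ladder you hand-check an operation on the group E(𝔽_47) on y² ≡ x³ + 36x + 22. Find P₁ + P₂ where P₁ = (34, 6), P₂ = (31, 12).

(34, 6) + (31, 12). λ = (12 - 6)/(31 - 34) ≡ 6/44 mod 47. 44⁻¹ ≡ 31 (mod 47) since 44·31 = 1364 ≡ 1, so λ ≡ 45.
  x = λ² - 34 - 31 = 2025 - 65 ≡ 33; y = λ·(34 - 33) - 6 ≡ 39. → (33, 39)

(33, 39)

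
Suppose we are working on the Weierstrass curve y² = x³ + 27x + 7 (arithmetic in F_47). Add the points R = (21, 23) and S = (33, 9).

(27, 31)

(21, 23) + (33, 9). λ = (9 - 23)/(33 - 21) ≡ 33/12 mod 47. 12⁻¹ ≡ 4 (mod 47), so λ ≡ 38.
  x = λ² - 21 - 33 = 1444 - 54 ≡ 27; y = λ·(21 - 27) - 23 ≡ 31. → (27, 31)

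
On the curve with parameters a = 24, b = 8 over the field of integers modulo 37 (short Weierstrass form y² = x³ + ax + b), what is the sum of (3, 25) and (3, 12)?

O

The two points share x = 3 and their y-coordinates satisfy 25 + 12 ≡ 0 (mod 37), so they are inverses. Their sum is ∞.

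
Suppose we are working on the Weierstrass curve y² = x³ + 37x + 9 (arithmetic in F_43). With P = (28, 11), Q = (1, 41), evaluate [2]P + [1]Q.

(18, 33)

First 2P:
Repeated addition: build up to 2P.
2P: tangent at (28, 11): λ = (3·28² + 37)/(2·11) ≡ 24/22. 22⁻¹ ≡ 2 (mod 43) since 22·2 = 44 ≡ 1, so λ ≡ 24·2 ≡ 5.
  x = λ² - 28 - 28 = 25 - 56 ≡ 12; y = λ·(28 - 12) - 11 ≡ 26. → (12, 26)
2P = (12, 26).
Finally 2P + Q:
(12, 26) + (1, 41). λ = (41 - 26)/(1 - 12) ≡ 15/32 mod 43. 32⁻¹ ≡ 39 (mod 43), so λ ≡ 26.
  x = λ² - 12 - 1 = 676 - 13 ≡ 18; y = λ·(12 - 18) - 26 ≡ 33. → (18, 33)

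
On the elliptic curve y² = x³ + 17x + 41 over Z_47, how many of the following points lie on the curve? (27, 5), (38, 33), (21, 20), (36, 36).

2

(27, 5): 5² ≡ 25, rhs ≡ 20 → off.
(38, 33): 33² ≡ 8, rhs ≡ 5 → off.
(21, 20): 20² ≡ 24, rhs ≡ 24 → on.
(36, 36): 36² ≡ 27, rhs ≡ 27 → on.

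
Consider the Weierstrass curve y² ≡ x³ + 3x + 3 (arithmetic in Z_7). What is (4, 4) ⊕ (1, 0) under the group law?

(4, 4) + (1, 0). λ = (0 - 4)/(1 - 4) ≡ 3/4 mod 7. 4⁻¹ ≡ 2 (mod 7) since 4·2 = 8 ≡ 1, so λ ≡ 6.
  x = λ² - 4 - 1 = 36 - 5 ≡ 3; y = λ·(4 - 3) - 4 ≡ 2. → (3, 2)

(3, 2)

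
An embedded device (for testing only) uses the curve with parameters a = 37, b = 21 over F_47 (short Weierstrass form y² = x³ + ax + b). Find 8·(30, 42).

Write P = (30, 42).
Double-and-add on 8 = (1000)₂. Start with P = (30, 42) for the leading 1-bit.
double: tangent at (30, 42): λ = (3·30² + 37)/(2·42) ≡ 11/37. 37⁻¹ ≡ 14 (mod 47), so λ ≡ 11·14 ≡ 13.
  x = λ² - 30 - 30 = 169 - 60 ≡ 15; y = λ·(30 - 15) - 42 ≡ 12. → (15, 12)
double: tangent at (15, 12): λ = (3·15² + 37)/(2·12) ≡ 7/24. 24⁻¹ ≡ 2 (mod 47), so λ ≡ 7·2 ≡ 14.
  x = λ² - 15 - 15 = 196 - 30 ≡ 25; y = λ·(15 - 25) - 12 ≡ 36. → (25, 36)
double: tangent at (25, 36): λ = (3·25² + 37)/(2·36) ≡ 32/25. 25⁻¹ ≡ 32 (mod 47) since 25·32 = 800 ≡ 1, so λ ≡ 32·32 ≡ 37.
  x = λ² - 25 - 25 = 1369 - 50 ≡ 3; y = λ·(25 - 3) - 36 ≡ 26. → (3, 26)

(3, 26)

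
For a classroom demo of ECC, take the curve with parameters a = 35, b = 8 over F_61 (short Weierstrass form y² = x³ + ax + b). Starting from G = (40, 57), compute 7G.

Double-and-add on 7 = (111)₂. Start with G = (40, 57) for the leading 1-bit.
double: tangent at (40, 57): λ = (3·40² + 35)/(2·57) ≡ 16/53. 53⁻¹ ≡ 38 (mod 61), so λ ≡ 16·38 ≡ 59.
  x = λ² - 40 - 40 = 3481 - 80 ≡ 46; y = λ·(40 - 46) - 57 ≡ 16. → (46, 16)
add G: (46, 16) + (40, 57). λ = (57 - 16)/(40 - 46) ≡ 41/55 mod 61. 55⁻¹ ≡ 10 (mod 61) since 55·10 = 550 ≡ 1, so λ ≡ 44.
  x = λ² - 46 - 40 = 1936 - 86 ≡ 20; y = λ·(46 - 20) - 16 ≡ 30. → (20, 30)
double: tangent at (20, 30): λ = (3·20² + 35)/(2·30) ≡ 15/60. 60⁻¹ ≡ 60 (mod 61), so λ ≡ 15·60 ≡ 46.
  x = λ² - 20 - 20 = 2116 - 40 ≡ 2; y = λ·(20 - 2) - 30 ≡ 5. → (2, 5)
add G: (2, 5) + (40, 57). λ = (57 - 5)/(40 - 2) ≡ 52/38 mod 61. 38⁻¹ ≡ 53 (mod 61) since 38·53 = 2014 ≡ 1, so λ ≡ 11.
  x = λ² - 2 - 40 = 121 - 42 ≡ 18; y = λ·(2 - 18) - 5 ≡ 2. → (18, 2)

(18, 2)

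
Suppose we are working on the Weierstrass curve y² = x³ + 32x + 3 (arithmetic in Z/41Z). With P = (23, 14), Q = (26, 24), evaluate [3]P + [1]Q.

(22, 11)

First 3P:
Repeated addition: build up to 3P.
2P: tangent at (23, 14): λ = (3·23² + 32)/(2·14) ≡ 20/28. 28⁻¹ ≡ 22 (mod 41), so λ ≡ 20·22 ≡ 30.
  x = λ² - 23 - 23 = 900 - 46 ≡ 34; y = λ·(23 - 34) - 14 ≡ 25. → (34, 25)
3P: (34, 25) + (23, 14). λ = (14 - 25)/(23 - 34) ≡ 30/30 mod 41. 30⁻¹ ≡ 26 (mod 41), so λ ≡ 1.
  x = λ² - 34 - 23 = 1 - 57 ≡ 26; y = λ·(34 - 26) - 25 ≡ 24. → (26, 24)
3P = (26, 24).
Finally 3P + Q:
tangent at (26, 24): λ = (3·26² + 32)/(2·24) ≡ 10/7. 7⁻¹ ≡ 6 (mod 41) since 7·6 = 42 ≡ 1, so λ ≡ 10·6 ≡ 19.
  x = λ² - 26 - 26 = 361 - 52 ≡ 22; y = λ·(26 - 22) - 24 ≡ 11. → (22, 11)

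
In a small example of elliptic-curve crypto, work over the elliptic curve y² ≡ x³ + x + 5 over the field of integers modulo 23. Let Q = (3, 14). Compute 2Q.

(18, 17)

tangent at (3, 14): λ = (3·3² + 1)/(2·14) ≡ 5/5. 5⁻¹ ≡ 14 (mod 23) since 5·14 = 70 ≡ 1, so λ ≡ 5·14 ≡ 1.
  x = λ² - 3 - 3 = 1 - 6 ≡ 18; y = λ·(3 - 18) - 14 ≡ 17. → (18, 17)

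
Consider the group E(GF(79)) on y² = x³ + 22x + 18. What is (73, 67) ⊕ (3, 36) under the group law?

(49, 61)

(73, 67) + (3, 36). λ = (36 - 67)/(3 - 73) ≡ 48/9 mod 79. 9⁻¹ ≡ 44 (mod 79), so λ ≡ 58.
  x = λ² - 73 - 3 = 3364 - 76 ≡ 49; y = λ·(73 - 49) - 67 ≡ 61. → (49, 61)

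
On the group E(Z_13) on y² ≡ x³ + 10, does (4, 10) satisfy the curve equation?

yes

y² = 10² ≡ 9; x³ + 0x + 10 = 74 ≡ 9 (mod 13). 9 = 9.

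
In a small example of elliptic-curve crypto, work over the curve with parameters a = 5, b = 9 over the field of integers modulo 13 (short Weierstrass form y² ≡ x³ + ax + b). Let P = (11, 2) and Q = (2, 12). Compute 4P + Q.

(9, 4)

First 4P:
Double-and-add on 4 = (100)₂. Start with P = (11, 2) for the leading 1-bit.
double: tangent at (11, 2): λ = (3·11² + 5)/(2·2) ≡ 4/4. 4⁻¹ ≡ 10 (mod 13), so λ ≡ 4·10 ≡ 1.
  x = λ² - 11 - 11 = 1 - 22 ≡ 5; y = λ·(11 - 5) - 2 ≡ 4. → (5, 4)
double: tangent at (5, 4): λ = (3·5² + 5)/(2·4) ≡ 2/8. 8⁻¹ ≡ 5 (mod 13) since 8·5 = 40 ≡ 1, so λ ≡ 2·5 ≡ 10.
  x = λ² - 5 - 5 = 100 - 10 ≡ 12; y = λ·(5 - 12) - 4 ≡ 4. → (12, 4)
4P = (12, 4).
Finally 4P + Q:
(12, 4) + (2, 12). λ = (12 - 4)/(2 - 12) ≡ 8/3 mod 13. 3⁻¹ ≡ 9 (mod 13), so λ ≡ 7.
  x = λ² - 12 - 2 = 49 - 14 ≡ 9; y = λ·(12 - 9) - 4 ≡ 4. → (9, 4)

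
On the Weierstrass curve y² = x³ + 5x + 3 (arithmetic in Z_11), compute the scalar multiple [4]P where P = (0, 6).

Repeated addition: build up to 4P.
2P: tangent at (0, 6): λ = (3·0² + 5)/(2·6) ≡ 5/1. 1⁻¹ ≡ 1 (mod 11), so λ ≡ 5·1 ≡ 5.
  x = λ² - 0 - 0 = 25 - 0 ≡ 3; y = λ·(0 - 3) - 6 ≡ 1. → (3, 1)
3P: (3, 1) + (0, 6). λ = (6 - 1)/(0 - 3) ≡ 5/8 mod 11. 8⁻¹ ≡ 7 (mod 11), so λ ≡ 2.
  x = λ² - 3 - 0 = 4 - 3 ≡ 1; y = λ·(3 - 1) - 1 ≡ 3. → (1, 3)
4P: (1, 3) + (0, 6). λ = (6 - 3)/(0 - 1) ≡ 3/10 mod 11. 10⁻¹ ≡ 10 (mod 11), so λ ≡ 8.
  x = λ² - 1 - 0 = 64 - 1 ≡ 8; y = λ·(1 - 8) - 3 ≡ 7. → (8, 7)

(8, 7)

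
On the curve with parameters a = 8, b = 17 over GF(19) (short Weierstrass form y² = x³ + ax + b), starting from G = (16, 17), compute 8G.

(14, 17)

Repeated addition: build up to 8G.
2G: tangent at (16, 17): λ = (3·16² + 8)/(2·17) ≡ 16/15. 15⁻¹ ≡ 14 (mod 19), so λ ≡ 16·14 ≡ 15.
  x = λ² - 16 - 16 = 225 - 32 ≡ 3; y = λ·(16 - 3) - 17 ≡ 7. → (3, 7)
3G: (3, 7) + (16, 17). λ = (17 - 7)/(16 - 3) ≡ 10/13 mod 19. 13⁻¹ ≡ 3 (mod 19) since 13·3 = 39 ≡ 1, so λ ≡ 11.
  x = λ² - 3 - 16 = 121 - 19 ≡ 7; y = λ·(3 - 7) - 7 ≡ 6. → (7, 6)
4G: (7, 6) + (16, 17). λ = (17 - 6)/(16 - 7) ≡ 11/9 mod 19. 9⁻¹ ≡ 17 (mod 19), so λ ≡ 16.
  x = λ² - 7 - 16 = 256 - 23 ≡ 5; y = λ·(7 - 5) - 6 ≡ 7. → (5, 7)
5G: (5, 7) + (16, 17). λ = (17 - 7)/(16 - 5) ≡ 10/11 mod 19. 11⁻¹ ≡ 7 (mod 19), so λ ≡ 13.
  x = λ² - 5 - 16 = 169 - 21 ≡ 15; y = λ·(5 - 15) - 7 ≡ 15. → (15, 15)
6G: (15, 15) + (16, 17). λ = (17 - 15)/(16 - 15) ≡ 2/1 mod 19. 1⁻¹ ≡ 1 (mod 19), so λ ≡ 2.
  x = λ² - 15 - 16 = 4 - 31 ≡ 11; y = λ·(15 - 11) - 15 ≡ 12. → (11, 12)
7G: (11, 12) + (16, 17). λ = (17 - 12)/(16 - 11) ≡ 5/5 mod 19. 5⁻¹ ≡ 4 (mod 19), so λ ≡ 1.
  x = λ² - 11 - 16 = 1 - 27 ≡ 12; y = λ·(11 - 12) - 12 ≡ 6. → (12, 6)
8G: (12, 6) + (16, 17). λ = (17 - 6)/(16 - 12) ≡ 11/4 mod 19. 4⁻¹ ≡ 5 (mod 19), so λ ≡ 17.
  x = λ² - 12 - 16 = 289 - 28 ≡ 14; y = λ·(12 - 14) - 6 ≡ 17. → (14, 17)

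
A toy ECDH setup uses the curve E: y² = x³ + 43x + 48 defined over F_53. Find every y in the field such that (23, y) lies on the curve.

22, 31

x³ + 43x + 48 = 13204 ≡ 7 (mod 53).
Square roots of 7 mod 53: 22 and 31 (since 22² = 484 ≡ 7).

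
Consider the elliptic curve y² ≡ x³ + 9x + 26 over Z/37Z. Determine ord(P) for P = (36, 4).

2P: tangent at (36, 4): λ = (3·36² + 9)/(2·4) ≡ 12/8. 8⁻¹ ≡ 14 (mod 37), so λ ≡ 12·14 ≡ 20.
  x = λ² - 36 - 36 = 400 - 72 ≡ 32; y = λ·(36 - 32) - 4 ≡ 2. → (32, 2)
3P: (32, 2) + (36, 4). λ = (4 - 2)/(36 - 32) ≡ 2/4 mod 37. 4⁻¹ ≡ 28 (mod 37), so λ ≡ 19.
  x = λ² - 32 - 36 = 361 - 68 ≡ 34; y = λ·(32 - 34) - 2 ≡ 34. → (34, 34)
4P: (34, 34) + (36, 4). λ = (4 - 34)/(36 - 34) ≡ 7/2 mod 37. 2⁻¹ ≡ 19 (mod 37) since 2·19 = 38 ≡ 1, so λ ≡ 22.
  x = λ² - 34 - 36 = 484 - 70 ≡ 7; y = λ·(34 - 7) - 34 ≡ 5. → (7, 5)
5P: (7, 5) + (36, 4). λ = (4 - 5)/(36 - 7) ≡ 36/29 mod 37. 29⁻¹ ≡ 23 (mod 37), so λ ≡ 14.
  x = λ² - 7 - 36 = 196 - 43 ≡ 5; y = λ·(7 - 5) - 5 ≡ 23. → (5, 23)
6P: (5, 23) + (36, 4). λ = (4 - 23)/(36 - 5) ≡ 18/31 mod 37. 31⁻¹ ≡ 6 (mod 37) since 31·6 = 186 ≡ 1, so λ ≡ 34.
  x = λ² - 5 - 36 = 1156 - 41 ≡ 5; y = λ·(5 - 5) - 23 ≡ 14. → (5, 14)
7P: (5, 14) + (36, 4). λ = (4 - 14)/(36 - 5) ≡ 27/31 mod 37. 31⁻¹ ≡ 6 (mod 37), so λ ≡ 14.
  x = λ² - 5 - 36 = 196 - 41 ≡ 7; y = λ·(5 - 7) - 14 ≡ 32. → (7, 32)
8P: (7, 32) + (36, 4). λ = (4 - 32)/(36 - 7) ≡ 9/29 mod 37. 29⁻¹ ≡ 23 (mod 37), so λ ≡ 22.
  x = λ² - 7 - 36 = 484 - 43 ≡ 34; y = λ·(7 - 34) - 32 ≡ 3. → (34, 3)
9P: (34, 3) + (36, 4). λ = (4 - 3)/(36 - 34) ≡ 1/2 mod 37. 2⁻¹ ≡ 19 (mod 37), so λ ≡ 19.
  x = λ² - 34 - 36 = 361 - 70 ≡ 32; y = λ·(34 - 32) - 3 ≡ 35. → (32, 35)
10P: (32, 35) + (36, 4). λ = (4 - 35)/(36 - 32) ≡ 6/4 mod 37. 4⁻¹ ≡ 28 (mod 37) since 4·28 = 112 ≡ 1, so λ ≡ 20.
  x = λ² - 32 - 36 = 400 - 68 ≡ 36; y = λ·(32 - 36) - 35 ≡ 33. → (36, 33)
11P: (36, 33) + (36, 4): same x and y₁ ≡ -y₂, so the sum is ∞.
11P = ∞, so the order is 11.

11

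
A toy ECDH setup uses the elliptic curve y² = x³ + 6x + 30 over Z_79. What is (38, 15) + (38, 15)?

tangent at (38, 15): λ = (3·38² + 6)/(2·15) ≡ 72/30. 30⁻¹ ≡ 29 (mod 79), so λ ≡ 72·29 ≡ 34.
  x = λ² - 38 - 38 = 1156 - 76 ≡ 53; y = λ·(38 - 53) - 15 ≡ 28. → (53, 28)

(53, 28)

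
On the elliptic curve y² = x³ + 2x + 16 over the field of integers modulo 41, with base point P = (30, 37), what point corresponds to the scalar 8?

(6, 11)

Repeated addition: build up to 8P.
2P: tangent at (30, 37): λ = (3·30² + 2)/(2·37) ≡ 37/33. 33⁻¹ ≡ 5 (mod 41) since 33·5 = 165 ≡ 1, so λ ≡ 37·5 ≡ 21.
  x = λ² - 30 - 30 = 441 - 60 ≡ 12; y = λ·(30 - 12) - 37 ≡ 13. → (12, 13)
3P: (12, 13) + (30, 37). λ = (37 - 13)/(30 - 12) ≡ 24/18 mod 41. 18⁻¹ ≡ 16 (mod 41) since 18·16 = 288 ≡ 1, so λ ≡ 15.
  x = λ² - 12 - 30 = 225 - 42 ≡ 19; y = λ·(12 - 19) - 13 ≡ 5. → (19, 5)
4P: (19, 5) + (30, 37). λ = (37 - 5)/(30 - 19) ≡ 32/11 mod 41. 11⁻¹ ≡ 15 (mod 41), so λ ≡ 29.
  x = λ² - 19 - 30 = 841 - 49 ≡ 13; y = λ·(19 - 13) - 5 ≡ 5. → (13, 5)
5P: (13, 5) + (30, 37). λ = (37 - 5)/(30 - 13) ≡ 32/17 mod 41. 17⁻¹ ≡ 29 (mod 41) since 17·29 = 493 ≡ 1, so λ ≡ 26.
  x = λ² - 13 - 30 = 676 - 43 ≡ 18; y = λ·(13 - 18) - 5 ≡ 29. → (18, 29)
6P: (18, 29) + (30, 37). λ = (37 - 29)/(30 - 18) ≡ 8/12 mod 41. 12⁻¹ ≡ 24 (mod 41) since 12·24 = 288 ≡ 1, so λ ≡ 28.
  x = λ² - 18 - 30 = 784 - 48 ≡ 39; y = λ·(18 - 39) - 29 ≡ 39. → (39, 39)
7P: (39, 39) + (30, 37). λ = (37 - 39)/(30 - 39) ≡ 39/32 mod 41. 32⁻¹ ≡ 9 (mod 41), so λ ≡ 23.
  x = λ² - 39 - 30 = 529 - 69 ≡ 9; y = λ·(39 - 9) - 39 ≡ 36. → (9, 36)
8P: (9, 36) + (30, 37). λ = (37 - 36)/(30 - 9) ≡ 1/21 mod 41. 21⁻¹ ≡ 2 (mod 41) since 21·2 = 42 ≡ 1, so λ ≡ 2.
  x = λ² - 9 - 30 = 4 - 39 ≡ 6; y = λ·(9 - 6) - 36 ≡ 11. → (6, 11)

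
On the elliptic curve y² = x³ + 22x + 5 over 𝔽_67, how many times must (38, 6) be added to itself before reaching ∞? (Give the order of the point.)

3

2P: tangent at (38, 6): λ = (3·38² + 22)/(2·6) ≡ 66/12. 12⁻¹ ≡ 28 (mod 67), so λ ≡ 66·28 ≡ 39.
  x = λ² - 38 - 38 = 1521 - 76 ≡ 38; y = λ·(38 - 38) - 6 ≡ 61. → (38, 61)
3P: (38, 61) + (38, 6): same x and y₁ ≡ -y₂, so the sum is ∞.
3P = ∞, so the order is 3.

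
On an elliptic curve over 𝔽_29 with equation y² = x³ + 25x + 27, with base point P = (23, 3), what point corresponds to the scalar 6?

(18, 4)

Repeated addition: build up to 6P.
2P: tangent at (23, 3): λ = (3·23² + 25)/(2·3) ≡ 17/6. 6⁻¹ ≡ 5 (mod 29) since 6·5 = 30 ≡ 1, so λ ≡ 17·5 ≡ 27.
  x = λ² - 23 - 23 = 729 - 46 ≡ 16; y = λ·(23 - 16) - 3 ≡ 12. → (16, 12)
3P: (16, 12) + (23, 3). λ = (3 - 12)/(23 - 16) ≡ 20/7 mod 29. 7⁻¹ ≡ 25 (mod 29) since 7·25 = 175 ≡ 1, so λ ≡ 7.
  x = λ² - 16 - 23 = 49 - 39 ≡ 10; y = λ·(16 - 10) - 12 ≡ 1. → (10, 1)
4P: (10, 1) + (23, 3). λ = (3 - 1)/(23 - 10) ≡ 2/13 mod 29. 13⁻¹ ≡ 9 (mod 29) since 13·9 = 117 ≡ 1, so λ ≡ 18.
  x = λ² - 10 - 23 = 324 - 33 ≡ 1; y = λ·(10 - 1) - 1 ≡ 16. → (1, 16)
5P: (1, 16) + (23, 3). λ = (3 - 16)/(23 - 1) ≡ 16/22 mod 29. 22⁻¹ ≡ 4 (mod 29) since 22·4 = 88 ≡ 1, so λ ≡ 6.
  x = λ² - 1 - 23 = 36 - 24 ≡ 12; y = λ·(1 - 12) - 16 ≡ 5. → (12, 5)
6P: (12, 5) + (23, 3). λ = (3 - 5)/(23 - 12) ≡ 27/11 mod 29. 11⁻¹ ≡ 8 (mod 29), so λ ≡ 13.
  x = λ² - 12 - 23 = 169 - 35 ≡ 18; y = λ·(12 - 18) - 5 ≡ 4. → (18, 4)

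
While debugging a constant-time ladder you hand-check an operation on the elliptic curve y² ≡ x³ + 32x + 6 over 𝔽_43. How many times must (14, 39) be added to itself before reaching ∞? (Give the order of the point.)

2P: tangent at (14, 39): λ = (3·14² + 32)/(2·39) ≡ 18/35. 35⁻¹ ≡ 16 (mod 43) since 35·16 = 560 ≡ 1, so λ ≡ 18·16 ≡ 30.
  x = λ² - 14 - 14 = 900 - 28 ≡ 12; y = λ·(14 - 12) - 39 ≡ 21. → (12, 21)
3P: (12, 21) + (14, 39). λ = (39 - 21)/(14 - 12) ≡ 18/2 mod 43. 2⁻¹ ≡ 22 (mod 43), so λ ≡ 9.
  x = λ² - 12 - 14 = 81 - 26 ≡ 12; y = λ·(12 - 12) - 21 ≡ 22. → (12, 22)
4P: (12, 22) + (14, 39). λ = (39 - 22)/(14 - 12) ≡ 17/2 mod 43. 2⁻¹ ≡ 22 (mod 43) since 2·22 = 44 ≡ 1, so λ ≡ 30.
  x = λ² - 12 - 14 = 900 - 26 ≡ 14; y = λ·(12 - 14) - 22 ≡ 4. → (14, 4)
5P: (14, 4) + (14, 39): same x and y₁ ≡ -y₂, so the sum is ∞.
5P = ∞, so the order is 5.

5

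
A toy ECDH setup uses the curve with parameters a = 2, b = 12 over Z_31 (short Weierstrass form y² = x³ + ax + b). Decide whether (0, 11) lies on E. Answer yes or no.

y² = 11² ≡ 28; x³ + 2x + 12 = 12 ≡ 12 (mod 31). 28 ≠ 12.

no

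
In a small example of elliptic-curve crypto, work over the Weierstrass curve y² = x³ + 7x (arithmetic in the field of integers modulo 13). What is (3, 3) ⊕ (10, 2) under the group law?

(4, 12)

(3, 3) + (10, 2). λ = (2 - 3)/(10 - 3) ≡ 12/7 mod 13. 7⁻¹ ≡ 2 (mod 13) since 7·2 = 14 ≡ 1, so λ ≡ 11.
  x = λ² - 3 - 10 = 121 - 13 ≡ 4; y = λ·(3 - 4) - 3 ≡ 12. → (4, 12)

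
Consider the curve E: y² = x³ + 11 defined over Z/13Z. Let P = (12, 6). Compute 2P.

(11, 4)

tangent at (12, 6): λ = (3·12² + 0)/(2·6) ≡ 3/12. 12⁻¹ ≡ 12 (mod 13) since 12·12 = 144 ≡ 1, so λ ≡ 3·12 ≡ 10.
  x = λ² - 12 - 12 = 100 - 24 ≡ 11; y = λ·(12 - 11) - 6 ≡ 4. → (11, 4)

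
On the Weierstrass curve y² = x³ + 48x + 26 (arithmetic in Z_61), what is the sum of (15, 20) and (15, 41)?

O

The two points share x = 15 and their y-coordinates satisfy 20 + 41 ≡ 0 (mod 61), so they are inverses. Their sum is the point at infinity.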